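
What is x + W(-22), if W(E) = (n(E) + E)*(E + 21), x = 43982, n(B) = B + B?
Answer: 44048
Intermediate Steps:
n(B) = 2*B
W(E) = 3*E*(21 + E) (W(E) = (2*E + E)*(E + 21) = (3*E)*(21 + E) = 3*E*(21 + E))
x + W(-22) = 43982 + 3*(-22)*(21 - 22) = 43982 + 3*(-22)*(-1) = 43982 + 66 = 44048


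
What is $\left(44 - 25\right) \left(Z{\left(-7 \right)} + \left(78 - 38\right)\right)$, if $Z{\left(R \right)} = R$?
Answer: $627$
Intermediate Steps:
$\left(44 - 25\right) \left(Z{\left(-7 \right)} + \left(78 - 38\right)\right) = \left(44 - 25\right) \left(-7 + \left(78 - 38\right)\right) = 19 \left(-7 + 40\right) = 19 \cdot 33 = 627$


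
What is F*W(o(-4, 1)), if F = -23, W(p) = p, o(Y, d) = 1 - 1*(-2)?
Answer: -69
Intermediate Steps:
o(Y, d) = 3 (o(Y, d) = 1 + 2 = 3)
F*W(o(-4, 1)) = -23*3 = -69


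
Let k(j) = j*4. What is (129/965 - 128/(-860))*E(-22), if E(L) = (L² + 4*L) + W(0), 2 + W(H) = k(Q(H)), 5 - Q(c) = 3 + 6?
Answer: 4431294/41495 ≈ 106.79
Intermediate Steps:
Q(c) = -4 (Q(c) = 5 - (3 + 6) = 5 - 1*9 = 5 - 9 = -4)
k(j) = 4*j
W(H) = -18 (W(H) = -2 + 4*(-4) = -2 - 16 = -18)
E(L) = -18 + L² + 4*L (E(L) = (L² + 4*L) - 18 = -18 + L² + 4*L)
(129/965 - 128/(-860))*E(-22) = (129/965 - 128/(-860))*(-18 + (-22)² + 4*(-22)) = (129*(1/965) - 128*(-1/860))*(-18 + 484 - 88) = (129/965 + 32/215)*378 = (11723/41495)*378 = 4431294/41495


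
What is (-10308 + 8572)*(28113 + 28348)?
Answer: -98016296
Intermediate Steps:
(-10308 + 8572)*(28113 + 28348) = -1736*56461 = -98016296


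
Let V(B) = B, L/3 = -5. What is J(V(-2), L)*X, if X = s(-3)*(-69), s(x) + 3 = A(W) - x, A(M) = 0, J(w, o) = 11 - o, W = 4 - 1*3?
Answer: 0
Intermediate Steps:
L = -15 (L = 3*(-5) = -15)
W = 1 (W = 4 - 3 = 1)
s(x) = -3 - x (s(x) = -3 + (0 - x) = -3 - x)
X = 0 (X = (-3 - 1*(-3))*(-69) = (-3 + 3)*(-69) = 0*(-69) = 0)
J(V(-2), L)*X = (11 - 1*(-15))*0 = (11 + 15)*0 = 26*0 = 0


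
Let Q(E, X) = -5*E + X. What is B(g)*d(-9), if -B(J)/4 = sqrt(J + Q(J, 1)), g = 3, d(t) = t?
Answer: 36*I*sqrt(11) ≈ 119.4*I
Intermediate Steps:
Q(E, X) = X - 5*E
B(J) = -4*sqrt(1 - 4*J) (B(J) = -4*sqrt(J + (1 - 5*J)) = -4*sqrt(1 - 4*J))
B(g)*d(-9) = -4*sqrt(1 - 4*3)*(-9) = -4*sqrt(1 - 12)*(-9) = -4*I*sqrt(11)*(-9) = 36*I*sqrt(11)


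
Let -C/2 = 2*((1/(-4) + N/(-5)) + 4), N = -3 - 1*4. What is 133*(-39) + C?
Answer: -26038/5 ≈ -5207.6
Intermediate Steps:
N = -7 (N = -3 - 4 = -7)
C = -103/5 (C = -4*((1/(-4) - 7/(-5)) + 4) = -4*((1*(-1/4) - 7*(-1/5)) + 4) = -4*((-1/4 + 7/5) + 4) = -4*(23/20 + 4) = -4*103/20 = -2*103/10 = -103/5 ≈ -20.600)
133*(-39) + C = 133*(-39) - 103/5 = -5187 - 103/5 = -26038/5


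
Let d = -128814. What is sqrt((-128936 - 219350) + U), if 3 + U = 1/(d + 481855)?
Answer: 4*I*sqrt(16054003757217)/27157 ≈ 590.16*I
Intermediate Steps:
U = -1059122/353041 (U = -3 + 1/(-128814 + 481855) = -3 + 1/353041 = -1059122/353041 ≈ -3.0000)
sqrt((-128936 - 219350) + U) = sqrt((-128936 - 219350) - 1059122/353041) = sqrt(-348286 - 1059122/353041) = sqrt(-122960296848/353041) = 4*I*sqrt(16054003757217)/27157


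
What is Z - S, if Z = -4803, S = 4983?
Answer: -9786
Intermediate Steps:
Z - S = -4803 - 1*4983 = -4803 - 4983 = -9786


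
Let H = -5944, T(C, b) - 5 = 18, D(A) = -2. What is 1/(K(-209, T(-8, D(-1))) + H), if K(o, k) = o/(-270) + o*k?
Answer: -270/2902561 ≈ -9.3021e-5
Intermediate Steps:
T(C, b) = 23 (T(C, b) = 5 + 18 = 23)
K(o, k) = -o/270 + k*o
1/(K(-209, T(-8, D(-1))) + H) = 1/(-209*(-1/270 + 23) - 5944) = 1/(-209*6209/270 - 5944) = 1/(-1297681/270 - 5944) = 1/(-2902561/270) = -270/2902561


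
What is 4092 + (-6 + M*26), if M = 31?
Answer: 4892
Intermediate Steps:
4092 + (-6 + M*26) = 4092 + (-6 + 31*26) = 4092 + (-6 + 806) = 4092 + 800 = 4892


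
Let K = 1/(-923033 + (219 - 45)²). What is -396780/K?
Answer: 354228122460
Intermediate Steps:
K = -1/892757 (K = 1/(-923033 + 174²) = 1/(-923033 + 30276) = 1/(-892757) = -1/892757 ≈ -1.1201e-6)
-396780/K = -396780/(-1/892757) = -396780*(-892757) = 354228122460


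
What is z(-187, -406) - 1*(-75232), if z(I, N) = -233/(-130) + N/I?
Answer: 1828986271/24310 ≈ 75236.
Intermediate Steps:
z(I, N) = 233/130 + N/I (z(I, N) = -233*(-1/130) + N/I = 233/130 + N/I)
z(-187, -406) - 1*(-75232) = (233/130 - 406/(-187)) - 1*(-75232) = (233/130 - 406*(-1/187)) + 75232 = (233/130 + 406/187) + 75232 = 96351/24310 + 75232 = 1828986271/24310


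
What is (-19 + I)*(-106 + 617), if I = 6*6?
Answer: 8687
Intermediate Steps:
I = 36
(-19 + I)*(-106 + 617) = (-19 + 36)*(-106 + 617) = 17*511 = 8687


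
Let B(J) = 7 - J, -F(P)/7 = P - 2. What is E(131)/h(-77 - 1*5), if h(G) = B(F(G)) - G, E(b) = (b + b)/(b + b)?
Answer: -1/499 ≈ -0.0020040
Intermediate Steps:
F(P) = 14 - 7*P (F(P) = -7*(P - 2) = -7*(-2 + P) = 14 - 7*P)
E(b) = 1 (E(b) = (2*b)/((2*b)) = (2*b)*(1/(2*b)) = 1)
h(G) = -7 + 6*G (h(G) = (7 - (14 - 7*G)) - G = (7 + (-14 + 7*G)) - G = (-7 + 7*G) - G = -7 + 6*G)
E(131)/h(-77 - 1*5) = 1/(-7 + 6*(-77 - 1*5)) = 1/(-7 + 6*(-77 - 5)) = 1/(-7 + 6*(-82)) = 1/(-7 - 492) = 1/(-499) = 1*(-1/499) = -1/499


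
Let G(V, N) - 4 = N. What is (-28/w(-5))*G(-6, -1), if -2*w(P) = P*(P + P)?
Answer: 84/25 ≈ 3.3600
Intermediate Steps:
w(P) = -P**2 (w(P) = -P*(P + P)/2 = -P*2*P/2 = -P**2)
G(V, N) = 4 + N
(-28/w(-5))*G(-6, -1) = (-28/((-1*(-5)**2)))*(4 - 1) = -28/((-1*25))*3 = -28/(-25)*3 = -28*(-1/25)*3 = (28/25)*3 = 84/25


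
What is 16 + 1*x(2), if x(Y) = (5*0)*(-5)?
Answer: 16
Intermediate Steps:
x(Y) = 0 (x(Y) = 0*(-5) = 0)
16 + 1*x(2) = 16 + 1*0 = 16 + 0 = 16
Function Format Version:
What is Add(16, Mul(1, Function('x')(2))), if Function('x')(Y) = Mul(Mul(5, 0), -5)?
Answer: 16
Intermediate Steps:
Function('x')(Y) = 0 (Function('x')(Y) = Mul(0, -5) = 0)
Add(16, Mul(1, Function('x')(2))) = Add(16, Mul(1, 0)) = Add(16, 0) = 16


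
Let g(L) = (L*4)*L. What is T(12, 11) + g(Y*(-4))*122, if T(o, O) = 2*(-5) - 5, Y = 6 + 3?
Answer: 632433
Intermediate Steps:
Y = 9
T(o, O) = -15 (T(o, O) = -10 - 5 = -15)
g(L) = 4*L² (g(L) = (4*L)*L = 4*L²)
T(12, 11) + g(Y*(-4))*122 = -15 + (4*(9*(-4))²)*122 = -15 + (4*(-36)²)*122 = -15 + (4*1296)*122 = -15 + 5184*122 = -15 + 632448 = 632433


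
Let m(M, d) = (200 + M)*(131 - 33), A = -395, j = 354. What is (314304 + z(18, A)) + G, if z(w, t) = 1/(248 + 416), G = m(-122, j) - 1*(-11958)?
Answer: 221713585/664 ≈ 3.3391e+5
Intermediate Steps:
m(M, d) = 19600 + 98*M (m(M, d) = (200 + M)*98 = 19600 + 98*M)
G = 19602 (G = (19600 + 98*(-122)) - 1*(-11958) = (19600 - 11956) + 11958 = 7644 + 11958 = 19602)
z(w, t) = 1/664
(314304 + z(18, A)) + G = (314304 + 1/664) + 19602 = 208697857/664 + 19602 = 221713585/664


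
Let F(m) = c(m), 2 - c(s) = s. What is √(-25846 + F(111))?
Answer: I*√25955 ≈ 161.11*I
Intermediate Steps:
c(s) = 2 - s
F(m) = 2 - m
√(-25846 + F(111)) = √(-25846 + (2 - 1*111)) = √(-25846 + (2 - 111)) = √(-25846 - 109) = √(-25955) = I*√25955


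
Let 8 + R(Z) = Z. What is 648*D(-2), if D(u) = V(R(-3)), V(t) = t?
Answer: -7128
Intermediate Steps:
R(Z) = -8 + Z
D(u) = -11 (D(u) = -8 - 3 = -11)
648*D(-2) = 648*(-11) = -7128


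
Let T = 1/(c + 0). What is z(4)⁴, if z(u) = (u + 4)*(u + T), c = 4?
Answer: 1336336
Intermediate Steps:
T = ¼ (T = 1/(4 + 0) = 1/4 = ¼ ≈ 0.25000)
z(u) = (4 + u)*(¼ + u) (z(u) = (u + 4)*(u + ¼) = (4 + u)*(¼ + u))
z(4)⁴ = (1 + 4² + (17/4)*4)⁴ = (1 + 16 + 17)⁴ = 34⁴ = 1336336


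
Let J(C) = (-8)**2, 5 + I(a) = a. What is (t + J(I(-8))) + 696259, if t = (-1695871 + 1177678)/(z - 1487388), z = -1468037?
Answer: 2057930920468/2955425 ≈ 6.9632e+5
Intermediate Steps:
I(a) = -5 + a
J(C) = 64
t = 518193/2955425 (t = (-1695871 + 1177678)/(-1468037 - 1487388) = -518193/(-2955425) = -518193*(-1/2955425) = 518193/2955425 ≈ 0.17534)
(t + J(I(-8))) + 696259 = (518193/2955425 + 64) + 696259 = 189665393/2955425 + 696259 = 2057930920468/2955425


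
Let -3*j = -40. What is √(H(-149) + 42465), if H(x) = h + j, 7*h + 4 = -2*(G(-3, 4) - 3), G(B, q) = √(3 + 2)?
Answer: √(18733071 - 126*√5)/21 ≈ 206.10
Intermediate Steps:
j = 40/3 (j = -⅓*(-40) = 40/3 ≈ 13.333)
G(B, q) = √5
h = 2/7 - 2*√5/7 (h = -4/7 + (-2*(√5 - 3))/7 = -4/7 + (-2*(-3 + √5))/7 = -4/7 + (6 - 2*√5)/7 = -4/7 + (6/7 - 2*√5/7) = 2/7 - 2*√5/7 ≈ -0.35316)
H(x) = 286/21 - 2*√5/7 (H(x) = (2/7 - 2*√5/7) + 40/3 = 286/21 - 2*√5/7)
√(H(-149) + 42465) = √((286/21 - 2*√5/7) + 42465) = √(892051/21 - 2*√5/7)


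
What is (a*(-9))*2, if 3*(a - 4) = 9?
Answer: -126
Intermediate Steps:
a = 7 (a = 4 + (⅓)*9 = 4 + 3 = 7)
(a*(-9))*2 = (7*(-9))*2 = -63*2 = -126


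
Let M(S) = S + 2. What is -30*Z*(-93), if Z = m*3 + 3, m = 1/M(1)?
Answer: 11160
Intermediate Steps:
M(S) = 2 + S
m = ⅓ (m = 1/(2 + 1) = 1/3 = ⅓ ≈ 0.33333)
Z = 4 (Z = (⅓)*3 + 3 = 1 + 3 = 4)
-30*Z*(-93) = -30*4*(-93) = -120*(-93) = 11160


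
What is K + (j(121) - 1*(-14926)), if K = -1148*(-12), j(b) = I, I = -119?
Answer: 28583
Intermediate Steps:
j(b) = -119
K = 13776
K + (j(121) - 1*(-14926)) = 13776 + (-119 - 1*(-14926)) = 13776 + (-119 + 14926) = 13776 + 14807 = 28583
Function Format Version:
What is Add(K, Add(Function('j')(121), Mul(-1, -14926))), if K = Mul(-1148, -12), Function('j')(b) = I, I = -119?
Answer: 28583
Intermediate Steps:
Function('j')(b) = -119
K = 13776
Add(K, Add(Function('j')(121), Mul(-1, -14926))) = Add(13776, Add(-119, Mul(-1, -14926))) = Add(13776, Add(-119, 14926)) = Add(13776, 14807) = 28583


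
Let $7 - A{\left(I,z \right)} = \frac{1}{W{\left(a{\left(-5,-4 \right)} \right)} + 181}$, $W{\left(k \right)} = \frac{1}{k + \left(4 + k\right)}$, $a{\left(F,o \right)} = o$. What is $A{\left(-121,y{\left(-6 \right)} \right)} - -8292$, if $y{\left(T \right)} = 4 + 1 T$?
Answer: $\frac{6000173}{723} \approx 8299.0$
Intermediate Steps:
$y{\left(T \right)} = 4 + T$
$W{\left(k \right)} = \frac{1}{4 + 2 k}$
$A{\left(I,z \right)} = \frac{5057}{723}$ ($A{\left(I,z \right)} = 7 - \frac{1}{\frac{1}{2 \left(2 - 4\right)} + 181} = 7 - \frac{1}{\frac{1}{2 \left(-2\right)} + 181} = 7 - \frac{1}{\frac{1}{2} \left(- \frac{1}{2}\right) + 181} = 7 - \frac{1}{- \frac{1}{4} + 181} = 7 - \frac{1}{\frac{723}{4}} = 7 - \frac{4}{723} = \frac{5057}{723}$)
$A{\left(-121,y{\left(-6 \right)} \right)} - -8292 = \frac{5057}{723} - -8292 = \frac{5057}{723} + 8292 = \frac{6000173}{723}$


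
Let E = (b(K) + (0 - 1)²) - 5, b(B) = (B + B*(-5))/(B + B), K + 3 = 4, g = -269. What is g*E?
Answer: 1614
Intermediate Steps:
K = 1 (K = -3 + 4 = 1)
b(B) = -2 (b(B) = (B - 5*B)/((2*B)) = (-4*B)*(1/(2*B)) = -2)
E = -6 (E = (-2 + (0 - 1)²) - 5 = (-2 + (-1)²) - 5 = (-2 + 1) - 5 = -1 - 5 = -6)
g*E = -269*(-6) = 1614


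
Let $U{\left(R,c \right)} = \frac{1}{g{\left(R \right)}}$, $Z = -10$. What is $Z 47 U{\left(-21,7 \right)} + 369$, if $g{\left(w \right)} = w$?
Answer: $\frac{8219}{21} \approx 391.38$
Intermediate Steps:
$U{\left(R,c \right)} = \frac{1}{R}$
$Z 47 U{\left(-21,7 \right)} + 369 = \frac{\left(-10\right) 47}{-21} + 369 = \left(-470\right) \left(- \frac{1}{21}\right) + 369 = \frac{470}{21} + 369 = \frac{8219}{21}$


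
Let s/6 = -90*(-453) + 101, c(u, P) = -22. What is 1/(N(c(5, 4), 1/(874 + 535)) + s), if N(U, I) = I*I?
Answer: 1985281/486842518507 ≈ 4.0779e-6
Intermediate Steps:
N(U, I) = I²
s = 245226 (s = 6*(-90*(-453) + 101) = 6*(40770 + 101) = 6*40871 = 245226)
1/(N(c(5, 4), 1/(874 + 535)) + s) = 1/((1/(874 + 535))² + 245226) = 1/((1/1409)² + 245226) = 1/(1/1985281 + 245226) = 1/(486842518507/1985281) = 1985281/486842518507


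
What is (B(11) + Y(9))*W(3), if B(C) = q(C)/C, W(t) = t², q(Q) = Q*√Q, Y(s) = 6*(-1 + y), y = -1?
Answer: -108 + 9*√11 ≈ -78.150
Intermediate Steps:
Y(s) = -12 (Y(s) = 6*(-1 - 1) = 6*(-2) = -12)
q(Q) = Q^(3/2)
B(C) = √C (B(C) = C^(3/2)/C = √C)
(B(11) + Y(9))*W(3) = (√11 - 12)*3² = (-12 + √11)*9 = -108 + 9*√11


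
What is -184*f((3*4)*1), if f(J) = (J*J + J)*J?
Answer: -344448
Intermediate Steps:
f(J) = J*(J + J²) (f(J) = (J² + J)*J = (J + J²)*J = J*(J + J²))
-184*f((3*4)*1) = -184*((3*4)*1)²*(1 + (3*4)*1) = -184*(12*1)²*(1 + 12*1) = -184*12²*(1 + 12) = -26496*13 = -184*1872 = -344448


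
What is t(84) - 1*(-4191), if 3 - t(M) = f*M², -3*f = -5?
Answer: -7566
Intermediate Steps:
f = 5/3 (f = -⅓*(-5) = 5/3 ≈ 1.6667)
t(M) = 3 - 5*M²/3
t(84) - 1*(-4191) = (3 - 5/3*84²) - 1*(-4191) = (3 - 5/3*7056) + 4191 = (3 - 11760) + 4191 = -11757 + 4191 = -7566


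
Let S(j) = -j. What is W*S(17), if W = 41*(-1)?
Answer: 697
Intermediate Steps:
W = -41
W*S(17) = -(-41)*17 = -41*(-17) = 697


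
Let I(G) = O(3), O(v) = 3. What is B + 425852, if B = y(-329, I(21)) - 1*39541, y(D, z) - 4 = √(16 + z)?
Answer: 386315 + √19 ≈ 3.8632e+5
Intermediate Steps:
I(G) = 3
y(D, z) = 4 + √(16 + z)
B = -39537 + √19 (B = (4 + √(16 + 3)) - 1*39541 = (4 + √19) - 39541 = -39537 + √19 ≈ -39533.)
B + 425852 = (-39537 + √19) + 425852 = 386315 + √19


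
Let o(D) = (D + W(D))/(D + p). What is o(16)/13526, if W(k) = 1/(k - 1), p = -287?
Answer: -241/54983190 ≈ -4.3832e-6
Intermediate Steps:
W(k) = 1/(-1 + k)
o(D) = (D + 1/(-1 + D))/(-287 + D) (o(D) = (D + 1/(-1 + D))/(D - 287) = (D + 1/(-1 + D))/(-287 + D))
o(16)/13526 = ((1 + 16*(-1 + 16))/((-1 + 16)*(-287 + 16)))/13526 = ((1 + 16*15)/(15*(-271)))*(1/13526) = ((1/15)*(-1/271)*(1 + 240))*(1/13526) = ((1/15)*(-1/271)*241)*(1/13526) = -241/4065*1/13526 = -241/54983190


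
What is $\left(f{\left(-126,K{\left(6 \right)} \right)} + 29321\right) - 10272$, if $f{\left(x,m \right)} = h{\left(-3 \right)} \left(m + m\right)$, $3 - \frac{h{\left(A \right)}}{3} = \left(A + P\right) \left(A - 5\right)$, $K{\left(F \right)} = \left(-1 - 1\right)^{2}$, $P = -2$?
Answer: $18161$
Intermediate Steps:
$K{\left(F \right)} = 4$ ($K{\left(F \right)} = \left(-2\right)^{2} = 4$)
$h{\left(A \right)} = 9 - 3 \left(-5 + A\right) \left(-2 + A\right)$ ($h{\left(A \right)} = 9 - 3 \left(A - 2\right) \left(A - 5\right) = 9 - 3 \left(-2 + A\right) \left(-5 + A\right) = 9 - 3 \left(-5 + A\right) \left(-2 + A\right)$)
$f{\left(x,m \right)} = - 222 m$ ($f{\left(x,m \right)} = \left(-21 - 3 \left(-3\right)^{2} + 21 \left(-3\right)\right) \left(m + m\right) = \left(-21 - 27 - 63\right) 2 m = - 111 \cdot 2 m = - 222 m$)
$\left(f{\left(-126,K{\left(6 \right)} \right)} + 29321\right) - 10272 = \left(\left(-222\right) 4 + 29321\right) - 10272 = \left(-888 + 29321\right) - 10272 = 28433 - 10272 = 18161$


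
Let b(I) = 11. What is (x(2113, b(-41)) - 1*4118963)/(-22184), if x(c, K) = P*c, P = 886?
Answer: 2246845/22184 ≈ 101.28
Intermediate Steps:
x(c, K) = 886*c
(x(2113, b(-41)) - 1*4118963)/(-22184) = (886*2113 - 1*4118963)/(-22184) = (1872118 - 4118963)*(-1/22184) = -2246845*(-1/22184) = 2246845/22184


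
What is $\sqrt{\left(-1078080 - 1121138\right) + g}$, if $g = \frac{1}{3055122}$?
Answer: $\frac{i \sqrt{2280777327584629510}}{1018374} \approx 1483.0 i$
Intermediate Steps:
$g = \frac{1}{3055122} \approx 3.2732 \cdot 10^{-7}$
$\sqrt{\left(-1078080 - 1121138\right) + g} = \sqrt{\left(-1078080 - 1121138\right) + \frac{1}{3055122}} = \sqrt{-2199218 + \frac{1}{3055122}} = \sqrt{- \frac{6718879294595}{3055122}} = \frac{i \sqrt{2280777327584629510}}{1018374}$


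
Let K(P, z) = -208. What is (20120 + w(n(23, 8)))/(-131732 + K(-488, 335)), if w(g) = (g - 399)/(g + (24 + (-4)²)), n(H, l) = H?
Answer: -316796/2078055 ≈ -0.15245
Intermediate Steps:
w(g) = (-399 + g)/(40 + g) (w(g) = (-399 + g)/(g + (24 + 16)) = (-399 + g)/(g + 40) = (-399 + g)/(40 + g))
(20120 + w(n(23, 8)))/(-131732 + K(-488, 335)) = (20120 + (-399 + 23)/(40 + 23))/(-131732 - 208) = (20120 - 376/63)/(-131940) = (20120 + (1/63)*(-376))*(-1/131940) = (20120 - 376/63)*(-1/131940) = (1267184/63)*(-1/131940) = -316796/2078055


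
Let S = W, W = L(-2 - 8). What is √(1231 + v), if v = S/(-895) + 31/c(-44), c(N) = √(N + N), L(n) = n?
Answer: √(19090329236 - 10925981*I*√22)/3938 ≈ 35.086 - 0.047093*I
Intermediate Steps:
W = -10 (W = -2 - 8 = -10)
c(N) = √2*√N (c(N) = √(2*N) = √2*√N)
S = -10
v = 2/179 - 31*I*√22/44 (v = -10/(-895) + 31/((√2*√(-44))) = -10*(-1/895) + 31/((√2*(2*I*√11))) = 2/179 + 31/((2*I*√22)) = 2/179 + 31*(-I*√22/44) = 2/179 - 31*I*√22/44 ≈ 0.011173 - 3.3046*I)
√(1231 + v) = √(1231 + (2/179 - 31*I*√22/44)) = √(220351/179 - 31*I*√22/44)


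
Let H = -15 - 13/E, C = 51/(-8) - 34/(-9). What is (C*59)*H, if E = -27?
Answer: 540617/243 ≈ 2224.8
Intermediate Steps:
C = -187/72 (C = 51*(-1/8) - 34*(-1/9) = -51/8 + 34/9 = -187/72 ≈ -2.5972)
H = -392/27 (H = -15 - 13/(-27) = -15 - 13*(-1)/27 = -15 - 1*(-13/27) = -15 + 13/27 = -392/27 ≈ -14.519)
(C*59)*H = -187/72*59*(-392/27) = -11033/72*(-392/27) = 540617/243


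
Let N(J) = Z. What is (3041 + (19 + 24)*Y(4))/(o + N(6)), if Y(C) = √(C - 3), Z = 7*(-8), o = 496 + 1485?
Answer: 3084/1925 ≈ 1.6021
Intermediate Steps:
o = 1981
Z = -56
N(J) = -56
Y(C) = √(-3 + C)
(3041 + (19 + 24)*Y(4))/(o + N(6)) = (3041 + (19 + 24)*√(-3 + 4))/(1981 - 56) = (3041 + 43*√1)/1925 = (3041 + 43*1)*(1/1925) = (3041 + 43)*(1/1925) = 3084*(1/1925) = 3084/1925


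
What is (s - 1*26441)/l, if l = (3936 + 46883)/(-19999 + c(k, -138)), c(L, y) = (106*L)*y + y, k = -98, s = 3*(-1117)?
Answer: -42108221344/50819 ≈ -8.2859e+5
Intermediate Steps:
s = -3351
c(L, y) = y + 106*L*y (c(L, y) = 106*L*y + y = y + 106*L*y)
l = 50819/1413407 (l = (3936 + 46883)/(-19999 - 138*(1 + 106*(-98))) = 50819/(-19999 - 138*(1 - 10388)) = 50819/(-19999 - 138*(-10387)) = 50819/(-19999 + 1433406) = 50819/1413407 ≈ 0.035955)
(s - 1*26441)/l = (-3351 - 1*26441)/(50819/1413407) = (-3351 - 26441)*(1413407/50819) = -29792*1413407/50819 = -42108221344/50819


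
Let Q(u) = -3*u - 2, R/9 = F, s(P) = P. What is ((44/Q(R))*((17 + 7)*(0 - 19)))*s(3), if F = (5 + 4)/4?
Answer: 240768/251 ≈ 959.24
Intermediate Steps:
F = 9/4 (F = 9*(1/4) = 9/4 ≈ 2.2500)
R = 81/4 (R = 9*(9/4) = 81/4 ≈ 20.250)
Q(u) = -2 - 3*u
((44/Q(R))*((17 + 7)*(0 - 19)))*s(3) = ((44/(-2 - 3*81/4))*((17 + 7)*(0 - 19)))*3 = ((44/(-2 - 243/4))*(24*(-19)))*3 = ((44/(-251/4))*(-456))*3 = ((44*(-4/251))*(-456))*3 = -176/251*(-456)*3 = (80256/251)*3 = 240768/251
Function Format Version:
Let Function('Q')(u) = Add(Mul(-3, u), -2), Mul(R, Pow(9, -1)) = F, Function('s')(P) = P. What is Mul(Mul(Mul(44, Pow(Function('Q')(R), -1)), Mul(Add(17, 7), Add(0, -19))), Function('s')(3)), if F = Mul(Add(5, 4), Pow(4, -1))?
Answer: Rational(240768, 251) ≈ 959.24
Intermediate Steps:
F = Rational(9, 4) (F = Mul(9, Rational(1, 4)) = Rational(9, 4) ≈ 2.2500)
R = Rational(81, 4) (R = Mul(9, Rational(9, 4)) = Rational(81, 4) ≈ 20.250)
Function('Q')(u) = Add(-2, Mul(-3, u))
Mul(Mul(Mul(44, Pow(Function('Q')(R), -1)), Mul(Add(17, 7), Add(0, -19))), Function('s')(3)) = Mul(Mul(Mul(44, Pow(Add(-2, Mul(-3, Rational(81, 4))), -1)), Mul(Add(17, 7), Add(0, -19))), 3) = Mul(Mul(Mul(44, Pow(Add(-2, Rational(-243, 4)), -1)), Mul(24, -19)), 3) = Mul(Mul(Mul(44, Pow(Rational(-251, 4), -1)), -456), 3) = Mul(Mul(Mul(44, Rational(-4, 251)), -456), 3) = Mul(Mul(Rational(-176, 251), -456), 3) = Mul(Rational(80256, 251), 3) = Rational(240768, 251)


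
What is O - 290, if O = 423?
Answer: 133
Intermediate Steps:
O - 290 = 423 - 290 = 133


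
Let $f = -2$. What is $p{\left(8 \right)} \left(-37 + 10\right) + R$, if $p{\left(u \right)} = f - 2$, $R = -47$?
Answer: $61$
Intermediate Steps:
$p{\left(u \right)} = -4$ ($p{\left(u \right)} = -2 - 2 = -4$)
$p{\left(8 \right)} \left(-37 + 10\right) + R = - 4 \left(-37 + 10\right) - 47 = \left(-4\right) \left(-27\right) - 47 = 108 - 47 = 61$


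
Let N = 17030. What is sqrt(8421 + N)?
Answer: sqrt(25451) ≈ 159.53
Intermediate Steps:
sqrt(8421 + N) = sqrt(8421 + 17030) = sqrt(25451)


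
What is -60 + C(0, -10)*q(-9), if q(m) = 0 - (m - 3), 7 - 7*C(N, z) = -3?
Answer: -300/7 ≈ -42.857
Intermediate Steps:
C(N, z) = 10/7 (C(N, z) = 1 - 1/7*(-3) = 1 + 3/7 = 10/7)
q(m) = 3 - m (q(m) = 0 - (-3 + m) = 0 + (3 - m) = 3 - m)
-60 + C(0, -10)*q(-9) = -60 + 10*(3 - 1*(-9))/7 = -60 + 10*(3 + 9)/7 = -60 + (10/7)*12 = -60 + 120/7 = -300/7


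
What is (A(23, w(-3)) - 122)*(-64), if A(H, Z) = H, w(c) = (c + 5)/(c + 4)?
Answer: 6336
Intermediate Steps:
w(c) = (5 + c)/(4 + c)
(A(23, w(-3)) - 122)*(-64) = (23 - 122)*(-64) = -99*(-64) = 6336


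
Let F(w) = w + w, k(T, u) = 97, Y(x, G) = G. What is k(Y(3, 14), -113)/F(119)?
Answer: 97/238 ≈ 0.40756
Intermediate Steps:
F(w) = 2*w
k(Y(3, 14), -113)/F(119) = 97/((2*119)) = 97/238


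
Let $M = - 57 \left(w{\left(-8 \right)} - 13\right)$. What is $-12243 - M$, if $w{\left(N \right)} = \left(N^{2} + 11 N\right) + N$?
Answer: $-14808$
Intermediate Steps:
$w{\left(N \right)} = N^{2} + 12 N$
$M = 2565$ ($M = - 57 \left(- 8 \left(12 - 8\right) - 13\right) = - 57 \left(\left(-8\right) 4 - 13\right) = - 57 \left(-32 - 13\right) = \left(-57\right) \left(-45\right) = 2565$)
$-12243 - M = -12243 - 2565 = -14808$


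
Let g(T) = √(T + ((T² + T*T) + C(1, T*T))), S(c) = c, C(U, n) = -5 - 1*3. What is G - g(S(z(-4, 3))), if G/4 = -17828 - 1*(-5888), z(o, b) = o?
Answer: -47760 - 2*√5 ≈ -47765.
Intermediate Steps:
C(U, n) = -8 (C(U, n) = -5 - 3 = -8)
G = -47760 (G = 4*(-17828 - 1*(-5888)) = 4*(-17828 + 5888) = 4*(-11940) = -47760)
g(T) = √(-8 + T + 2*T²) (g(T) = √(T + ((T² + T*T) - 8)) = √(T + ((T² + T²) - 8)) = √(T + (2*T² - 8)) = √(T + (-8 + 2*T²)) = √(-8 + T + 2*T²))
G - g(S(z(-4, 3))) = -47760 - √(-8 - 4 + 2*(-4)²) = -47760 - √(-8 - 4 + 2*16) = -47760 - √(-8 - 4 + 32) = -47760 - √20 = -47760 - 2*√5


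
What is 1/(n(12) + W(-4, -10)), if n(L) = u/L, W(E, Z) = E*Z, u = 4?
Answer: 3/121 ≈ 0.024793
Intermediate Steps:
n(L) = 4/L
1/(n(12) + W(-4, -10)) = 1/(4/12 - 4*(-10)) = 1/(4*(1/12) + 40) = 1/(1/3 + 40) = 1/(121/3) = 3/121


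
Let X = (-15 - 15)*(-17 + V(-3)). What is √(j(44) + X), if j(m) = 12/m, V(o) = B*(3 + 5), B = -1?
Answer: 3*√10087/11 ≈ 27.391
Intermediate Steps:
V(o) = -8 (V(o) = -(3 + 5) = -1*8 = -8)
X = 750 (X = (-15 - 15)*(-17 - 8) = -30*(-25) = 750)
√(j(44) + X) = √(12/44 + 750) = √(12*(1/44) + 750) = √(3/11 + 750) = √(8253/11) = 3*√10087/11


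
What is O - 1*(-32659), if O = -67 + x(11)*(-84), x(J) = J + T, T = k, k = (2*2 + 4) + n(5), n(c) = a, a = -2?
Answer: 31164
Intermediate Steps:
n(c) = -2
k = 6 (k = (2*2 + 4) - 2 = (4 + 4) - 2 = 8 - 2 = 6)
T = 6
x(J) = 6 + J (x(J) = J + 6 = 6 + J)
O = -1495 (O = -67 + (6 + 11)*(-84) = -67 + 17*(-84) = -67 - 1428 = -1495)
O - 1*(-32659) = -1495 - 1*(-32659) = -1495 + 32659 = 31164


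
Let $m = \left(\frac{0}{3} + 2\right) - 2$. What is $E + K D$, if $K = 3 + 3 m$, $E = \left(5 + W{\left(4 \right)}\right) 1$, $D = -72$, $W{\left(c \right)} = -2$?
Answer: $-213$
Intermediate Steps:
$m = 0$ ($m = \left(0 \cdot \frac{1}{3} + 2\right) - 2 = \left(0 + 2\right) - 2 = 2 - 2 = 0$)
$E = 3$ ($E = \left(5 - 2\right) 1 = 3 \cdot 1 = 3$)
$K = 3$ ($K = 3 + 3 \cdot 0 = 3 + 0 = 3$)
$E + K D = 3 + 3 \left(-72\right) = 3 - 216 = -213$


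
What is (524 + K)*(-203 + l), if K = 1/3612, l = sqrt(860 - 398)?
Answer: -54887981/516 + 1892689*sqrt(462)/3612 ≈ -95109.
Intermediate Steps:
l = sqrt(462) ≈ 21.494
K = 1/3612 ≈ 0.00027685
(524 + K)*(-203 + l) = (524 + 1/3612)*(-203 + sqrt(462)) = 1892689*(-203 + sqrt(462))/3612 = -54887981/516 + 1892689*sqrt(462)/3612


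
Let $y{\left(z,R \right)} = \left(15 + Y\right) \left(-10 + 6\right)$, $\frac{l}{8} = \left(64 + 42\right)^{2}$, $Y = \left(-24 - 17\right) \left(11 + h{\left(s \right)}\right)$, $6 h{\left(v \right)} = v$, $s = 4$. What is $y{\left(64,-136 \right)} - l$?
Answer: $- \frac{264104}{3} \approx -88035.0$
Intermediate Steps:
$h{\left(v \right)} = \frac{v}{6}$
$Y = - \frac{1435}{3}$ ($Y = \left(-24 - 17\right) \left(11 + \frac{1}{6} \cdot 4\right) = - 41 \left(11 + \frac{2}{3}\right) = \left(-41\right) \frac{35}{3} = - \frac{1435}{3} \approx -478.33$)
$l = 89888$ ($l = 8 \left(64 + 42\right)^{2} = 8 \cdot 106^{2} = 8 \cdot 11236 = 89888$)
$y{\left(z,R \right)} = \frac{5560}{3}$ ($y{\left(z,R \right)} = \left(15 - \frac{1435}{3}\right) \left(-10 + 6\right) = \left(- \frac{1390}{3}\right) \left(-4\right) = \frac{5560}{3}$)
$y{\left(64,-136 \right)} - l = \frac{5560}{3} - 89888 = - \frac{264104}{3}$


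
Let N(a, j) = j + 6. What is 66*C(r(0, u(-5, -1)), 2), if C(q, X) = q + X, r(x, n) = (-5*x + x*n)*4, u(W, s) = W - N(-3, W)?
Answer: 132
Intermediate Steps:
N(a, j) = 6 + j
u(W, s) = -6 (u(W, s) = W - (6 + W) = W + (-6 - W) = -6)
r(x, n) = -20*x + 4*n*x (r(x, n) = (-5*x + n*x)*4 = -20*x + 4*n*x)
C(q, X) = X + q
66*C(r(0, u(-5, -1)), 2) = 66*(2 + 4*0*(-5 - 6)) = 66*(2 + 4*0*(-11)) = 66*(2 + 0) = 66*2 = 132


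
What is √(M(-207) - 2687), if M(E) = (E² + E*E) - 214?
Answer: √82797 ≈ 287.74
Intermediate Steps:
M(E) = -214 + 2*E² (M(E) = (E² + E²) - 214 = 2*E² - 214 = -214 + 2*E²)
√(M(-207) - 2687) = √((-214 + 2*(-207)²) - 2687) = √((-214 + 2*42849) - 2687) = √((-214 + 85698) - 2687) = √(85484 - 2687) = √82797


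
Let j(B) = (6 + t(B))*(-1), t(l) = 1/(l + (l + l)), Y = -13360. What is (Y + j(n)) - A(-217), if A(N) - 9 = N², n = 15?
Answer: -2720881/45 ≈ -60464.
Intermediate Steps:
t(l) = 1/(3*l) (t(l) = 1/(l + 2*l) = 1/(3*l))
j(B) = -6 - 1/(3*B) (j(B) = (6 + 1/(3*B))*(-1) = -6 - 1/(3*B))
A(N) = 9 + N²
(Y + j(n)) - A(-217) = (-13360 + (-6 - ⅓/15)) - (9 + (-217)²) = (-13360 + (-6 - ⅓*1/15)) - (9 + 47089) = (-13360 + (-6 - 1/45)) - 1*47098 = (-13360 - 271/45) - 47098 = -601471/45 - 47098 = -2720881/45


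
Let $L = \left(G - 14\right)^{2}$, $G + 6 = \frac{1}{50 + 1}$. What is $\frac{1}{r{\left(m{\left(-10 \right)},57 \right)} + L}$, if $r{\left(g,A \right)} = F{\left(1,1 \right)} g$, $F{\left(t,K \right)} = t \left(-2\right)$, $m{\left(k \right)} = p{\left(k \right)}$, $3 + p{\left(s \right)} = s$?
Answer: $\frac{2601}{1105987} \approx 0.0023517$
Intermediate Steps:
$p{\left(s \right)} = -3 + s$
$m{\left(k \right)} = -3 + k$
$F{\left(t,K \right)} = - 2 t$
$G = - \frac{305}{51}$ ($G = -6 + \frac{1}{50 + 1} = -6 + \frac{1}{51} = - \frac{305}{51} \approx -5.9804$)
$r{\left(g,A \right)} = - 2 g$ ($r{\left(g,A \right)} = \left(-2\right) 1 g = - 2 g$)
$L = \frac{1038361}{2601}$ ($L = \left(- \frac{305}{51} - 14\right)^{2} = \left(- \frac{1019}{51}\right)^{2} = \frac{1038361}{2601} \approx 399.22$)
$\frac{1}{r{\left(m{\left(-10 \right)},57 \right)} + L} = \frac{1}{- 2 \left(-3 - 10\right) + \frac{1038361}{2601}} = \frac{1}{\left(-2\right) \left(-13\right) + \frac{1038361}{2601}} = \frac{1}{26 + \frac{1038361}{2601}} = \frac{1}{\frac{1105987}{2601}} = \frac{2601}{1105987}$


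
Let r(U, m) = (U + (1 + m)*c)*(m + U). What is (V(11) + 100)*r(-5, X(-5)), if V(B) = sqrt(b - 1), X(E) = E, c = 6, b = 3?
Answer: 29000 + 290*sqrt(2) ≈ 29410.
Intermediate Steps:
V(B) = sqrt(2) (V(B) = sqrt(3 - 1) = sqrt(2))
r(U, m) = (U + m)*(6 + U + 6*m) (r(U, m) = (U + (1 + m)*6)*(m + U) = (U + (6 + 6*m))*(U + m) = (6 + U + 6*m)*(U + m) = (U + m)*(6 + U + 6*m))
(V(11) + 100)*r(-5, X(-5)) = (sqrt(2) + 100)*((-5)**2 + 6*(-5) + 6*(-5) + 6*(-5)**2 + 7*(-5)*(-5)) = (100 + sqrt(2))*(25 - 30 - 30 + 6*25 + 175) = (100 + sqrt(2))*(25 - 30 - 30 + 150 + 175) = (100 + sqrt(2))*290 = 29000 + 290*sqrt(2)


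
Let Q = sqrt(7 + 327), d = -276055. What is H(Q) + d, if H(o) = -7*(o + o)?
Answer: -276055 - 14*sqrt(334) ≈ -2.7631e+5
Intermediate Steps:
Q = sqrt(334) ≈ 18.276
H(o) = -14*o
H(Q) + d = -14*sqrt(334) - 276055 = -276055 - 14*sqrt(334)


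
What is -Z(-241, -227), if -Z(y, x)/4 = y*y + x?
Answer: 231416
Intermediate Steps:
Z(y, x) = -4*x - 4*y**2 (Z(y, x) = -4*(y*y + x) = -4*(y**2 + x) = -4*(x + y**2) = -4*x - 4*y**2)
-Z(-241, -227) = -(-4*(-227) - 4*(-241)**2) = -(908 - 4*58081) = -(908 - 232324) = -1*(-231416) = 231416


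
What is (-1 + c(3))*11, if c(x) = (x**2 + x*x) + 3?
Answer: 220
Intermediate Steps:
c(x) = 3 + 2*x**2 (c(x) = (x**2 + x**2) + 3 = 2*x**2 + 3 = 3 + 2*x**2)
(-1 + c(3))*11 = (-1 + (3 + 2*3**2))*11 = (-1 + (3 + 2*9))*11 = (-1 + (3 + 18))*11 = (-1 + 21)*11 = 20*11 = 220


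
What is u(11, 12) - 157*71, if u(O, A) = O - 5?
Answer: -11141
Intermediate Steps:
u(O, A) = -5 + O
u(11, 12) - 157*71 = (-5 + 11) - 157*71 = 6 - 11147 = -11141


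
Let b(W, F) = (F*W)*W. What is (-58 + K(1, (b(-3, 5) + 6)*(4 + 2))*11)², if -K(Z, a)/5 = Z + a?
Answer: 287065249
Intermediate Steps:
b(W, F) = F*W²
K(Z, a) = -5*Z - 5*a (K(Z, a) = -5*(Z + a) = -5*Z - 5*a)
(-58 + K(1, (b(-3, 5) + 6)*(4 + 2))*11)² = (-58 + (-5*1 - 5*(5*(-3)² + 6)*(4 + 2))*11)² = (-58 + (-5 - 5*(5*9 + 6)*6)*11)² = (-58 + (-5 - 5*(45 + 6)*6)*11)² = (-58 + (-5 - 255*6)*11)² = (-58 + (-5 - 5*306)*11)² = (-58 + (-5 - 1530)*11)² = (-58 - 1535*11)² = (-58 - 16885)² = (-16943)² = 287065249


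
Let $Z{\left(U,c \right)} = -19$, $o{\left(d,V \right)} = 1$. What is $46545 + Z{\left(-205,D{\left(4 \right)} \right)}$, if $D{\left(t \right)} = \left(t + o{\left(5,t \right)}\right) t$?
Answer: $46526$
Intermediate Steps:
$D{\left(t \right)} = t \left(1 + t\right)$ ($D{\left(t \right)} = \left(t + 1\right) t = \left(1 + t\right) t = t \left(1 + t\right)$)
$46545 + Z{\left(-205,D{\left(4 \right)} \right)} = 46545 - 19 = 46526$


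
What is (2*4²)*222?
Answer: 7104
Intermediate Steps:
(2*4²)*222 = (2*16)*222 = 32*222 = 7104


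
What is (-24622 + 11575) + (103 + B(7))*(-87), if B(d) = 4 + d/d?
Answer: -22443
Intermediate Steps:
B(d) = 5 (B(d) = 4 + 1 = 5)
(-24622 + 11575) + (103 + B(7))*(-87) = (-24622 + 11575) + (103 + 5)*(-87) = -13047 + 108*(-87) = -13047 - 9396 = -22443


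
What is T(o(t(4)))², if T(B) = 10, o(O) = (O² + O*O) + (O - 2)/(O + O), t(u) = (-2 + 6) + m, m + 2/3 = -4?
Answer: 100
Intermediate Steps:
m = -14/3 (m = -⅔ - 4 = -14/3 ≈ -4.6667)
t(u) = -⅔ (t(u) = (-2 + 6) - 14/3 = 4 - 14/3 = -⅔)
o(O) = 2*O² + (-2 + O)/(2*O) (o(O) = (O² + O²) + (-2 + O)/((2*O)) = 2*O² + (-2 + O)*(1/(2*O)) = 2*O² + (-2 + O)/(2*O))
T(o(t(4)))² = 10² = 100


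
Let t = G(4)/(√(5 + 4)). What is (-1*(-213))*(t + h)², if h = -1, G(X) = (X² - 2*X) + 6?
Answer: 8591/3 ≈ 2863.7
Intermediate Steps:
G(X) = 6 + X² - 2*X
t = 14/3 (t = (6 + 4² - 2*4)/(√(5 + 4)) = (6 + 16 - 8)/(√9) = 14/3 ≈ 4.6667)
(-1*(-213))*(t + h)² = (-1*(-213))*(14/3 - 1)² = 213*(11/3)² = 213*(121/9) = 8591/3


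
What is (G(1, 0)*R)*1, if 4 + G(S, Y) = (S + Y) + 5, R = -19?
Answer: -38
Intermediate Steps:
G(S, Y) = 1 + S + Y (G(S, Y) = -4 + ((S + Y) + 5) = -4 + (5 + S + Y) = 1 + S + Y)
(G(1, 0)*R)*1 = ((1 + 1 + 0)*(-19))*1 = (2*(-19))*1 = -38*1 = -38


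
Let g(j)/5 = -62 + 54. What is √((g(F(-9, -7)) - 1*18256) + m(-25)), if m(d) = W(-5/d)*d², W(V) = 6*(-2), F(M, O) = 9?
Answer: 2*I*√6449 ≈ 160.61*I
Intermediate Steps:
g(j) = -40 (g(j) = 5*(-62 + 54) = 5*(-8) = -40)
W(V) = -12
m(d) = -12*d²
√((g(F(-9, -7)) - 1*18256) + m(-25)) = √((-40 - 1*18256) - 12*(-25)²) = √((-40 - 18256) - 12*625) = √(-18296 - 7500) = √(-25796) = 2*I*√6449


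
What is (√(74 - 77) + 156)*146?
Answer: 22776 + 146*I*√3 ≈ 22776.0 + 252.88*I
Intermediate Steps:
(√(74 - 77) + 156)*146 = (√(-3) + 156)*146 = (I*√3 + 156)*146 = (156 + I*√3)*146 = 22776 + 146*I*√3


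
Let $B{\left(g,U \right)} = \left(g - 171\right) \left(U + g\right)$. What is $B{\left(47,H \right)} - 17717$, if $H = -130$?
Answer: $-7425$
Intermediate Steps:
$B{\left(g,U \right)} = \left(-171 + g\right) \left(U + g\right)$
$B{\left(47,H \right)} - 17717 = \left(47^{2} - -22230 - 8037 - 6110\right) - 17717 = \left(2209 + 22230 - 8037 - 6110\right) - 17717 = 10292 - 17717 = -7425$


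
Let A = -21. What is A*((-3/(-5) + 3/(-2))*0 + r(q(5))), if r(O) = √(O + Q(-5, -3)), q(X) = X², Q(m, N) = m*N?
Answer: -42*√10 ≈ -132.82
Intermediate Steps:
Q(m, N) = N*m
r(O) = √(15 + O) (r(O) = √(O - 3*(-5)) = √(O + 15) = √(15 + O))
A*((-3/(-5) + 3/(-2))*0 + r(q(5))) = -21*((-3/(-5) + 3/(-2))*0 + √(15 + 5²)) = -21*((-3*(-⅕) + 3*(-½))*0 + √(15 + 25)) = -21*((⅗ - 3/2)*0 + √40) = -21*(-9/10*0 + 2*√10) = -21*(0 + 2*√10) = -42*√10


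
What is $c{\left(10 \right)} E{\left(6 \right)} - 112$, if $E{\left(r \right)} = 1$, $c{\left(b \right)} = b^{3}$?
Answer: $888$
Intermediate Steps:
$c{\left(10 \right)} E{\left(6 \right)} - 112 = 10^{3} \cdot 1 - 112 = 1000 \cdot 1 - 112 = 1000 - 112 = 888$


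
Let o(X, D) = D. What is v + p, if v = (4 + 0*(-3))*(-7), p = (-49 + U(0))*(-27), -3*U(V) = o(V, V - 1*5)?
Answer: 1250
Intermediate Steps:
U(V) = 5/3 - V/3 (U(V) = -(V - 1*5)/3 = -(V - 5)/3 = -(-5 + V)/3 = 5/3 - V/3)
p = 1278 (p = (-49 + (5/3 - ⅓*0))*(-27) = (-49 + (5/3 + 0))*(-27) = (-49 + 5/3)*(-27) = -142/3*(-27) = 1278)
v = -28 (v = (4 + 0)*(-7) = 4*(-7) = -28)
v + p = -28 + 1278 = 1250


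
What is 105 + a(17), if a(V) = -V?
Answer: 88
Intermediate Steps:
105 + a(17) = 105 - 1*17 = 105 - 17 = 88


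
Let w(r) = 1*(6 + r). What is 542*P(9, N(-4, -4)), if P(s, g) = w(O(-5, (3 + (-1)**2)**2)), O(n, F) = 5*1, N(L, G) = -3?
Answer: 5962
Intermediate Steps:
O(n, F) = 5
w(r) = 6 + r
P(s, g) = 11 (P(s, g) = 6 + 5 = 11)
542*P(9, N(-4, -4)) = 542*11 = 5962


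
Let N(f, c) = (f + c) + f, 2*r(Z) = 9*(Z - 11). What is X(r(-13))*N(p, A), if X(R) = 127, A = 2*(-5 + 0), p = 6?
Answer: 254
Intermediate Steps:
A = -10 (A = 2*(-5) = -10)
r(Z) = -99/2 + 9*Z/2 (r(Z) = (9*(Z - 11))/2 = (9*(-11 + Z))/2 = (-99 + 9*Z)/2 = -99/2 + 9*Z/2)
N(f, c) = c + 2*f (N(f, c) = (c + f) + f = c + 2*f)
X(r(-13))*N(p, A) = 127*(-10 + 2*6) = 127*(-10 + 12) = 127*2 = 254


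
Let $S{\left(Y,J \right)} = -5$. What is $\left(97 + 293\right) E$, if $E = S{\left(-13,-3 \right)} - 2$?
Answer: $-2730$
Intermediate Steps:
$E = -7$ ($E = -5 - 2 = -7$)
$\left(97 + 293\right) E = \left(97 + 293\right) \left(-7\right) = 390 \left(-7\right) = -2730$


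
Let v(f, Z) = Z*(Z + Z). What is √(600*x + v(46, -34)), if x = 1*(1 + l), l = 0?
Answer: 4*√182 ≈ 53.963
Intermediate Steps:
v(f, Z) = 2*Z² (v(f, Z) = Z*(2*Z) = 2*Z²)
x = 1 (x = 1*(1 + 0) = 1*1 = 1)
√(600*x + v(46, -34)) = √(600*1 + 2*(-34)²) = √(600 + 2*1156) = √(600 + 2312) = √2912 = 4*√182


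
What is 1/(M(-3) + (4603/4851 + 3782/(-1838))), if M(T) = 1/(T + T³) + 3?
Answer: 44580690/82825207 ≈ 0.53825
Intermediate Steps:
M(T) = 3 + 1/(T + T³)
1/(M(-3) + (4603/4851 + 3782/(-1838))) = 1/((1 + 3*(-3) + 3*(-3)³)/(-3 + (-3)³) + (4603/4851 + 3782/(-1838))) = 1/((1 - 9 + 3*(-27))/(-3 - 27) + (4603*(1/4851) + 3782*(-1/1838))) = 1/((1 - 9 - 81)/(-30) + (4603/4851 - 1891/919)) = 1/(-1/30*(-89) - 4943084/4458069) = 1/(89/30 - 4943084/4458069) = 1/(82825207/44580690) = 44580690/82825207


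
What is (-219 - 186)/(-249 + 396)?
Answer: -135/49 ≈ -2.7551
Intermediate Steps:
(-219 - 186)/(-249 + 396) = -405/147 = -405*1/147 = -135/49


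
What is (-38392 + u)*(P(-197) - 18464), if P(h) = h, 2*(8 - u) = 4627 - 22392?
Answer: 1101054983/2 ≈ 5.5053e+8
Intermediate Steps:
u = 17781/2 (u = 8 - (4627 - 22392)/2 = 8 - ½*(-17765) = 8 + 17765/2 = 17781/2 ≈ 8890.5)
(-38392 + u)*(P(-197) - 18464) = (-38392 + 17781/2)*(-197 - 18464) = -59003/2*(-18661) = 1101054983/2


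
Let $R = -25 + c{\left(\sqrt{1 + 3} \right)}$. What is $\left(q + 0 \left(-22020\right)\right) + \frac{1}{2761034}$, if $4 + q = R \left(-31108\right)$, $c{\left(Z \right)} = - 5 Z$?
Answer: $\frac{3006147554385}{2761034} \approx 1.0888 \cdot 10^{6}$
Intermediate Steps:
$R = -35$ ($R = -25 - 5 \sqrt{1 + 3} = -25 - 5 \sqrt{4} = -25 - 10 = -35$)
$q = 1088776$ ($q = -4 - -1088780 = -4 + 1088780 = 1088776$)
$\left(q + 0 \left(-22020\right)\right) + \frac{1}{2761034} = \left(1088776 + 0 \left(-22020\right)\right) + \frac{1}{2761034} = \left(1088776 + 0\right) + \frac{1}{2761034} = 1088776 + \frac{1}{2761034} = \frac{3006147554385}{2761034}$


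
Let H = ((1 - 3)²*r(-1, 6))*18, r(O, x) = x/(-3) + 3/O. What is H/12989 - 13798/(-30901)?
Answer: 168097862/401373089 ≈ 0.41881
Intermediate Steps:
r(O, x) = 3/O - x/3 (r(O, x) = x*(-⅓) + 3/O = -x/3 + 3/O = 3/O - x/3)
H = -360 (H = ((1 - 3)²*(3/(-1) - ⅓*6))*18 = ((-2)²*(3*(-1) - 2))*18 = (4*(-3 - 2))*18 = (4*(-5))*18 = -20*18 = -360)
H/12989 - 13798/(-30901) = -360/12989 - 13798/(-30901) = -360*1/12989 - 13798*(-1/30901) = -360/12989 + 13798/30901 = 168097862/401373089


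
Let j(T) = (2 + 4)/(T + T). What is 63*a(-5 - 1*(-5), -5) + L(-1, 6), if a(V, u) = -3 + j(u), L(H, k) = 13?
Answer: -1069/5 ≈ -213.80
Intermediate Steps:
j(T) = 3/T (j(T) = 6/((2*T)) = 6*(1/(2*T)) = 3/T)
a(V, u) = -3 + 3/u
63*a(-5 - 1*(-5), -5) + L(-1, 6) = 63*(-3 + 3/(-5)) + 13 = 63*(-3 + 3*(-⅕)) + 13 = 63*(-3 - ⅗) + 13 = 63*(-18/5) + 13 = -1134/5 + 13 = -1069/5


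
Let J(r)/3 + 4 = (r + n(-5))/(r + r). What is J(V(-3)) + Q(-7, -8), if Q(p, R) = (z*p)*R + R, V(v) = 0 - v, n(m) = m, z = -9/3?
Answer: -189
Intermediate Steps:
z = -3 (z = -9*⅓ = -3)
V(v) = -v
J(r) = -12 + 3*(-5 + r)/(2*r) (J(r) = -12 + 3*((r - 5)/(r + r)) = -12 + 3*((-5 + r)/((2*r))) = -12 + 3*((-5 + r)*(1/(2*r))) = -12 + 3*((-5 + r)/(2*r)) = -12 + 3*(-5 + r)/(2*r))
Q(p, R) = R - 3*R*p (Q(p, R) = (-3*p)*R + R = -3*R*p + R = R - 3*R*p)
J(V(-3)) + Q(-7, -8) = 3*(-5 - (-7)*(-3))/(2*((-1*(-3)))) - 8*(1 - 3*(-7)) = (3/2)*(-5 - 7*3)/3 - 8*(1 + 21) = (3/2)*(⅓)*(-5 - 21) - 8*22 = (3/2)*(⅓)*(-26) - 176 = -13 - 176 = -189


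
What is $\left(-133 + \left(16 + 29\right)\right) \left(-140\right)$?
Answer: $12320$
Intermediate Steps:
$\left(-133 + \left(16 + 29\right)\right) \left(-140\right) = \left(-133 + 45\right) \left(-140\right) = \left(-88\right) \left(-140\right) = 12320$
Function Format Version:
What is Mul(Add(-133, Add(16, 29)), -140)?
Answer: 12320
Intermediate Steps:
Mul(Add(-133, Add(16, 29)), -140) = Mul(Add(-133, 45), -140) = Mul(-88, -140) = 12320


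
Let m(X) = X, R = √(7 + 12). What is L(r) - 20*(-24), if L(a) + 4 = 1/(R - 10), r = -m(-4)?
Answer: 38546/81 - √19/81 ≈ 475.82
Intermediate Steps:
R = √19 ≈ 4.3589
r = 4 (r = -1*(-4) = 4)
L(a) = -4 + 1/(-10 + √19) (L(a) = -4 + 1/(√19 - 10) = -4 + 1/(-10 + √19))
L(r) - 20*(-24) = (-334/81 - √19/81) - 20*(-24) = (-334/81 - √19/81) + 480 = 38546/81 - √19/81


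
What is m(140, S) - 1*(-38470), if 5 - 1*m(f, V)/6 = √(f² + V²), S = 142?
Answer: 38500 - 12*√9941 ≈ 37304.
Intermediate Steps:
m(f, V) = 30 - 6*√(V² + f²) (m(f, V) = 30 - 6*√(f² + V²) = 30 - 6*√(V² + f²))
m(140, S) - 1*(-38470) = (30 - 6*√(142² + 140²)) - 1*(-38470) = (30 - 6*√(20164 + 19600)) + 38470 = (30 - 12*√9941) + 38470 = 38500 - 12*√9941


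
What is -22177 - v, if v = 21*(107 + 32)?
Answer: -25096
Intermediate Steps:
v = 2919 (v = 21*139 = 2919)
-22177 - v = -22177 - 1*2919 = -22177 - 2919 = -25096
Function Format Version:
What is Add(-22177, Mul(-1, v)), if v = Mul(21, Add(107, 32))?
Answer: -25096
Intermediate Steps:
v = 2919 (v = Mul(21, 139) = 2919)
Add(-22177, Mul(-1, v)) = Add(-22177, Mul(-1, 2919)) = Add(-22177, -2919) = -25096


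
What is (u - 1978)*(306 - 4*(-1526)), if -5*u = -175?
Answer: -12454630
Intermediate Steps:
u = 35 (u = -1/5*(-175) = 35)
(u - 1978)*(306 - 4*(-1526)) = (35 - 1978)*(306 - 4*(-1526)) = -1943*(306 + 6104) = -1943*6410 = -12454630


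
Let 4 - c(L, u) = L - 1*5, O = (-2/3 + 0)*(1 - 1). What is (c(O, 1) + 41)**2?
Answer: 2500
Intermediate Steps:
O = 0 (O = (-2*1/3 + 0)*0 = (-2/3 + 0)*0 = -2/3*0 = 0)
c(L, u) = 9 - L (c(L, u) = 4 - (L - 1*5) = 4 - (L - 5) = 4 - (-5 + L) = 4 + (5 - L) = 9 - L)
(c(O, 1) + 41)**2 = ((9 - 1*0) + 41)**2 = ((9 + 0) + 41)**2 = (9 + 41)**2 = 50**2 = 2500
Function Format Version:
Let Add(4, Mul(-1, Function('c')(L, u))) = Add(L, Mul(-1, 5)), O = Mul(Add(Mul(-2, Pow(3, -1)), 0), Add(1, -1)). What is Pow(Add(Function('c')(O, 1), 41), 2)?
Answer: 2500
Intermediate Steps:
O = 0 (O = Mul(Add(Mul(-2, Rational(1, 3)), 0), 0) = Mul(Add(Rational(-2, 3), 0), 0) = Mul(Rational(-2, 3), 0) = 0)
Function('c')(L, u) = Add(9, Mul(-1, L)) (Function('c')(L, u) = Add(4, Mul(-1, Add(L, Mul(-1, 5)))) = Add(4, Mul(-1, Add(L, -5))) = Add(4, Mul(-1, Add(-5, L))) = Add(4, Add(5, Mul(-1, L))) = Add(9, Mul(-1, L)))
Pow(Add(Function('c')(O, 1), 41), 2) = Pow(Add(Add(9, Mul(-1, 0)), 41), 2) = Pow(Add(Add(9, 0), 41), 2) = Pow(Add(9, 41), 2) = Pow(50, 2) = 2500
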